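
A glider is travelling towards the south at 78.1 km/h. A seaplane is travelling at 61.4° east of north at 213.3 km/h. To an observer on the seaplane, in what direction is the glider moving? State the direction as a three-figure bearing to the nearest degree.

Taking east as x and north as y: glider velocity = (0.000, -78.100) km/h; seaplane velocity = (187.274, 102.105) km/h.
Velocity of glider relative to seaplane = (0.000, -78.100) − (187.274, 102.105) = (-187.274, -180.205) km/h.
Bearing = atan2(-187.27, -180.20) = 226.10° clockwise from north.

226°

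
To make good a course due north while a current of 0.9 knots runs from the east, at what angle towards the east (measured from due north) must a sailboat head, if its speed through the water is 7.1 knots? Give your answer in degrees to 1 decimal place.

The current pushes perpendicular to the desired track; the heading must have a component into the current equal to 0.9 knots: 7.1 sin θ = 0.9.
sin θ = 0.1268, so θ = 7.282°.

7.3°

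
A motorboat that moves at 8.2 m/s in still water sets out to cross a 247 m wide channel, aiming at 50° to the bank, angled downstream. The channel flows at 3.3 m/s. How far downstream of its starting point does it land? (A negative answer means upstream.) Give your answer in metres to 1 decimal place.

337.0 m

Perpendicular speed = 6.282 m/s; crossing time = 247 / 6.282 = 39.321 s.
Net downstream speed = 8.571 m/s.
Drift = 8.571 × 39.321 = 337.018 m (downstream).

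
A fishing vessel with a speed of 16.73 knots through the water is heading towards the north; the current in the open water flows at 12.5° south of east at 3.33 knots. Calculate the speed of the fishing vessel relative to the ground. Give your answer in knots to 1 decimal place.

Taking east as x and north as y: velocity relative to the water = (0.000, 16.730) knots; the water relative to ground = (3.251, -0.721) knots.
Velocity relative to ground = (0.000, 16.730) + (3.251, -0.721) = (3.251, 16.009) knots.
Speed = |(3.251, 16.009)| = 16.336 knots.

16.3 knots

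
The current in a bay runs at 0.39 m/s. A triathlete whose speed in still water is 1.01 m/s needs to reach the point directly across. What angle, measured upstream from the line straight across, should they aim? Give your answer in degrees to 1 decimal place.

To cancel the current, the upstream component of the triathlete's velocity must equal the flow: 1.01 sin θ = 0.39.
sin θ = 0.39 / 1.01 = 0.3861.
θ = arcsin(0.3861) = 22.714°.

22.7°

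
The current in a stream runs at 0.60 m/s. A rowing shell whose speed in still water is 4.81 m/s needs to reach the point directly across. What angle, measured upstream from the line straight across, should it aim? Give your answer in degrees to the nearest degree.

7°

To cancel the current, the upstream component of the rowing shell's velocity must equal the flow: 4.81 sin θ = 0.60.
sin θ = 0.60 / 4.81 = 0.1247.
θ = arcsin(0.1247) = 7.166°.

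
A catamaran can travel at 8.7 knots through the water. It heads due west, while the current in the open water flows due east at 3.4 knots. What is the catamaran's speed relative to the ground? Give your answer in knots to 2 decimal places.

Taking east as x and north as y: velocity relative to the water = (-8.700, 0.000) knots; the water relative to ground = (3.400, 0.000) knots.
Velocity relative to ground = (-8.700, 0.000) + (3.400, 0.000) = (-5.300, 0.000) knots.
Speed = |(-5.300, 0.000)| = 5.300 knots.

5.30 knots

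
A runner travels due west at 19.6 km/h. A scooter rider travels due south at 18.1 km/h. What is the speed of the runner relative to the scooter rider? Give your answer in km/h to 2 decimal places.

26.68 km/h

Taking east as x and north as y: runner velocity = (-19.600, 0.000) km/h; scooter rider velocity = (0.000, -18.100) km/h.
Velocity of runner relative to scooter rider = (-19.600, 0.000) − (0.000, -18.100) = (-19.600, 18.100) km/h.
Magnitude = |(-19.600, 18.100)| = 26.679 km/h.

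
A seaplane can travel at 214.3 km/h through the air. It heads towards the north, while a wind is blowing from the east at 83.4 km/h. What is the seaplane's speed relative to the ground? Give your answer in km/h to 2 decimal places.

Taking east as x and north as y: velocity relative to the air = (0.000, 214.300) km/h; the air relative to ground = (-83.400, 0.000) km/h.
Velocity relative to ground = (0.000, 214.300) + (-83.400, 0.000) = (-83.400, 214.300) km/h.
Speed = |(-83.400, 214.300)| = 229.957 km/h.

229.96 km/h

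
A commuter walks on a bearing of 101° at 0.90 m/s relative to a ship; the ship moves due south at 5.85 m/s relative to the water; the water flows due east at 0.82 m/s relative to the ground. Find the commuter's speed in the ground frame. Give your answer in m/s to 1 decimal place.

6.3 m/s

In east/north components (m/s): commuter relative to ship = (0.883, -0.172); ship relative to water = (0.000, -5.850); water relative to ground = (0.820, 0.000).
Sum = (1.703, -6.022) m/s.
Speed = |(1.703, -6.022)| = 6.258 m/s.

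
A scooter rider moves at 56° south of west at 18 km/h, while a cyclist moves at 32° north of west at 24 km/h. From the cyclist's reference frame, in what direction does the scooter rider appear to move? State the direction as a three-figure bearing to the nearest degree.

Taking east as x and north as y: scooter rider velocity = (-10.065, -14.923) km/h; cyclist velocity = (-20.353, 12.718) km/h.
Velocity of scooter rider relative to cyclist = (-10.065, -14.923) − (-20.353, 12.718) = (10.288, -27.641) km/h.
Bearing = atan2(10.29, -27.64) = 159.59° clockwise from north.

160°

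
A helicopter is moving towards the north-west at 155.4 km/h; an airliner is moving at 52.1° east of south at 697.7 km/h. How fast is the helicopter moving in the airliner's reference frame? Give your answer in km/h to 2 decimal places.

Taking east as x and north as y: helicopter velocity = (-109.884, 109.884) km/h; airliner velocity = (550.544, -428.587) km/h.
Velocity of helicopter relative to airliner = (-109.884, 109.884) − (550.544, -428.587) = (-660.428, 538.471) km/h.
Magnitude = |(-660.428, 538.471)| = 852.125 km/h.

852.12 km/h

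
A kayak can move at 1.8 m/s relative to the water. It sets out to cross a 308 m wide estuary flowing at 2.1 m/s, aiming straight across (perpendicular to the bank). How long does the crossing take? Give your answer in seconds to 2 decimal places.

The component of the kayak's velocity perpendicular to the bank is 1.8 m/s.
The current is parallel to the bank, so it does not affect the crossing time.
Time = 308 / 1.800 = 171.111 s.

171.11 s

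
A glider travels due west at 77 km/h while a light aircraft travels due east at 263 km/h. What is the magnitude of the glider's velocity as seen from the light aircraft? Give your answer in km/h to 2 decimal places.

340.00 km/h

Taking east as x and north as y: glider velocity = (-77.000, 0.000) km/h; light aircraft velocity = (263.000, 0.000) km/h.
Velocity of glider relative to light aircraft = (-77.000, 0.000) − (263.000, 0.000) = (-340.000, 0.000) km/h.
Magnitude = |(-340.000, 0.000)| = 340.000 km/h.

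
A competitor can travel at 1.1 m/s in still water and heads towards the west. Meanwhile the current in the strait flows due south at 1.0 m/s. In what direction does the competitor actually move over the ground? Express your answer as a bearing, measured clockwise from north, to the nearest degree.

228°

Taking east as x and north as y: velocity relative to the water = (-1.100, 0.000) m/s; the water relative to ground = (0.000, -1.000) m/s.
Velocity relative to ground = (-1.100, 0.000) + (0.000, -1.000) = (-1.100, -1.000) m/s.
Bearing = atan2(-1.10, -1.00) = 227.73° clockwise from north.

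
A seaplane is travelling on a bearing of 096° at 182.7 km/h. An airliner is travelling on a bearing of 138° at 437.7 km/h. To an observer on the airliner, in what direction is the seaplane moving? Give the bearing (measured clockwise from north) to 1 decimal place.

Taking east as x and north as y: seaplane velocity = (181.699, -19.097) km/h; airliner velocity = (292.878, -325.274) km/h.
Velocity of seaplane relative to airliner = (181.699, -19.097) − (292.878, -325.274) = (-111.179, 306.177) km/h.
Bearing = atan2(-111.18, 306.18) = 340.04° clockwise from north.

340.0°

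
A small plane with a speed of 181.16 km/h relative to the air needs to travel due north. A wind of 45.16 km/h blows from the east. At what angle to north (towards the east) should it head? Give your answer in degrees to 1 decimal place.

The wind pushes perpendicular to the desired track; the heading must have a component into the wind equal to 45.16 km/h: 181.16 sin θ = 45.16.
sin θ = 0.2493, so θ = 14.435°.

14.4°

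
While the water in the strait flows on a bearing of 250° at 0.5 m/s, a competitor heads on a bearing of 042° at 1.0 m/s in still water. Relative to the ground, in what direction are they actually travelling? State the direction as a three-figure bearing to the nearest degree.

Taking east as x and north as y: velocity relative to the water = (0.669, 0.743) m/s; the water relative to ground = (-0.470, -0.171) m/s.
Velocity relative to ground = (0.669, 0.743) + (-0.470, -0.171) = (0.199, 0.572) m/s.
Bearing = atan2(0.20, 0.57) = 19.20° clockwise from north.

019°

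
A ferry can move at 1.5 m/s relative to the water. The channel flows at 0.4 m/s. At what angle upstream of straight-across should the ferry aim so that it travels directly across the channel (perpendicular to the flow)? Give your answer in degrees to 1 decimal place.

15.5°

To cancel the current, the upstream component of the ferry's velocity must equal the flow: 1.5 sin θ = 0.4.
sin θ = 0.4 / 1.5 = 0.2667.
θ = arcsin(0.2667) = 15.466°.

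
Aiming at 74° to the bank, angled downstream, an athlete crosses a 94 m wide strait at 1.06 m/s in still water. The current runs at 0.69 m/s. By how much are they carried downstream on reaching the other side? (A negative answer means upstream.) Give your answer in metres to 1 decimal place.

Perpendicular speed = 1.019 m/s; crossing time = 94 / 1.019 = 92.253 s.
Net downstream speed = 0.982 m/s.
Drift = 0.982 × 92.253 = 90.609 m (downstream).

90.6 m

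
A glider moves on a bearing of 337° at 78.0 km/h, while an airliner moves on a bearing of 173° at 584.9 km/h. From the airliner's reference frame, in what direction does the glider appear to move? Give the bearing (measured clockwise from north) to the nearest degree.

Taking east as x and north as y: glider velocity = (-30.477, 71.799) km/h; airliner velocity = (71.281, -580.540) km/h.
Velocity of glider relative to airliner = (-30.477, 71.799) − (71.281, -580.540) = (-101.758, 652.340) km/h.
Bearing = atan2(-101.76, 652.34) = 351.13° clockwise from north.

351°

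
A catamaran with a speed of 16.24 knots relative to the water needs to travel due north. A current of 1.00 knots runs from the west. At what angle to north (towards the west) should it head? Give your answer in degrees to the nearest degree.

4°

The current pushes perpendicular to the desired track; the heading must have a component into the current equal to 1.00 knots: 16.24 sin θ = 1.00.
sin θ = 0.0616, so θ = 3.530°.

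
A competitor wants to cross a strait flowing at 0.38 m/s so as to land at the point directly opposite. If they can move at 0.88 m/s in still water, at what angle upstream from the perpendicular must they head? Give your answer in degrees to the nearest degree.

26°

To cancel the current, the upstream component of the competitor's velocity must equal the flow: 0.88 sin θ = 0.38.
sin θ = 0.38 / 0.88 = 0.4318.
θ = arcsin(0.4318) = 25.583°.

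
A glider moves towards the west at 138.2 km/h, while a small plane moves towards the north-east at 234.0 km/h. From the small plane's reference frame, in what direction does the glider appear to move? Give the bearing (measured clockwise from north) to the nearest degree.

241°

Taking east as x and north as y: glider velocity = (-138.200, 0.000) km/h; small plane velocity = (165.463, 165.463) km/h.
Velocity of glider relative to small plane = (-138.200, 0.000) − (165.463, 165.463) = (-303.663, -165.463) km/h.
Bearing = atan2(-303.66, -165.46) = 241.41° clockwise from north.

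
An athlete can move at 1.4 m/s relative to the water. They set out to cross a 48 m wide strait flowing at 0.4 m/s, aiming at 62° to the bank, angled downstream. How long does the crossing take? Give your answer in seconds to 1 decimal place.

38.8 s

The component of the athlete's velocity perpendicular to the bank is 1.4 × sin 62° = 1.236 m/s.
The current is parallel to the bank, so it does not affect the crossing time.
Time = 48 / 1.236 = 38.831 s.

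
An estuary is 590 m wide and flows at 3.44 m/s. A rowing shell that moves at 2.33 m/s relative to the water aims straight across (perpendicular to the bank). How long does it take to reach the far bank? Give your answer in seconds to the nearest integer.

253 s

The component of the rowing shell's velocity perpendicular to the bank is 2.33 m/s.
The flow acts along the bank and has no component across it.
Time = 590 / 2.330 = 253.219 s.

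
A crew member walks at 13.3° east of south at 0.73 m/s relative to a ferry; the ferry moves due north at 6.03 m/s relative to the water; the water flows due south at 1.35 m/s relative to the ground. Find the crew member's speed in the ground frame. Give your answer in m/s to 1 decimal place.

In east/north components (m/s): crew member relative to ferry = (0.168, -0.710); ferry relative to water = (0.000, 6.030); water relative to ground = (0.000, -1.350).
Sum = (0.168, 3.970) m/s.
Speed = |(0.168, 3.970)| = 3.973 m/s.

4.0 m/s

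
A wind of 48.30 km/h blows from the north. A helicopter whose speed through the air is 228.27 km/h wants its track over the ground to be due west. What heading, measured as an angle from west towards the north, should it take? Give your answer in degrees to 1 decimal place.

12.2°

The wind pushes perpendicular to the desired track; the heading must have a component into the wind equal to 48.30 km/h: 228.27 sin θ = 48.30.
sin θ = 0.2116, so θ = 12.216°.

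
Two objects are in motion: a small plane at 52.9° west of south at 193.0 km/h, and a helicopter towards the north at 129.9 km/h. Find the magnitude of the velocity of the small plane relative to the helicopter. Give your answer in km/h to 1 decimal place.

Taking east as x and north as y: small plane velocity = (-153.934, -116.419) km/h; helicopter velocity = (0.000, 129.900) km/h.
Velocity of small plane relative to helicopter = (-153.934, -116.419) − (0.000, 129.900) = (-153.934, -246.319) km/h.
Magnitude = |(-153.934, -246.319)| = 290.463 km/h.

290.5 km/h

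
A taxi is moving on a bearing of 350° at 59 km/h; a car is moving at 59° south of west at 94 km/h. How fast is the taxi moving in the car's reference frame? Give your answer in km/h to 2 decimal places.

Taking east as x and north as y: taxi velocity = (-10.245, 58.104) km/h; car velocity = (-48.414, -80.574) km/h.
Velocity of taxi relative to car = (-10.245, 58.104) − (-48.414, -80.574) = (38.168, 138.677) km/h.
Magnitude = |(38.168, 138.677)| = 143.834 km/h.

143.83 km/h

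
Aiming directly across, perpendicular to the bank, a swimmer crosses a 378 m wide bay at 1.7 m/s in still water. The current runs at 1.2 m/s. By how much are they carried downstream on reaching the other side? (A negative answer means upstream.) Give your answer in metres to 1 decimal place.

266.8 m

Perpendicular speed = 1.700 m/s; crossing time = 378 / 1.700 = 222.353 s.
Net downstream speed = 1.200 m/s.
Drift = 1.200 × 222.353 = 266.824 m (downstream).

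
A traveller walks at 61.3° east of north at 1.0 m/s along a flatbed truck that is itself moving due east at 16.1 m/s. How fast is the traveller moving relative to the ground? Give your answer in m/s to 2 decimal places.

Taking east as x and north as y: flatbed truck velocity = (16.100, 0.000) m/s; traveller velocity relative to flatbed truck = (0.877, 0.480) m/s.
Velocity relative to ground = (16.100, 0.000) + (0.877, 0.480) = (16.977, 0.480) m/s.
Speed = |(16.977, 0.480)| = 16.984 m/s.

16.98 m/s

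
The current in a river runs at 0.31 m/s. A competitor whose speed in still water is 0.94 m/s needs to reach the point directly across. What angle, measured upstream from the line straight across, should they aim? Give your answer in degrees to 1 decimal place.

To cancel the current, the upstream component of the competitor's velocity must equal the flow: 0.94 sin θ = 0.31.
sin θ = 0.31 / 0.94 = 0.3298.
θ = arcsin(0.3298) = 19.256°.

19.3°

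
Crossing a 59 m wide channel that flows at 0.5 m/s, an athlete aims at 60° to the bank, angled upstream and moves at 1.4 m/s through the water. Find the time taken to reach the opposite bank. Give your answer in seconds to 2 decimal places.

The component of the athlete's velocity perpendicular to the bank is 1.4 × sin 60° = 1.212 m/s.
Only the cross-stream component determines the crossing time; the current contributes nothing perpendicular to the bank.
Time = 59 / 1.212 = 48.662 s.

48.66 s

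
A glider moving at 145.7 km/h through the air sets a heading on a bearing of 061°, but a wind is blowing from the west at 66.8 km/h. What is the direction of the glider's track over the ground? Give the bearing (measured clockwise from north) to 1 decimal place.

Taking east as x and north as y: velocity relative to the air = (127.432, 70.637) km/h; the air relative to ground = (66.800, 0.000) km/h.
Velocity relative to ground = (127.432, 70.637) + (66.800, 0.000) = (194.232, 70.637) km/h.
Bearing = atan2(194.23, 70.64) = 70.02° clockwise from north.

070.0°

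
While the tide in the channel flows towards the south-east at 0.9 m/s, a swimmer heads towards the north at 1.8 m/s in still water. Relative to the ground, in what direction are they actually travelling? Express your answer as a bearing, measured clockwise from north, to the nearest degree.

029°

Taking east as x and north as y: velocity relative to the water = (0.000, 1.800) m/s; the water relative to ground = (0.636, -0.636) m/s.
Velocity relative to ground = (0.000, 1.800) + (0.636, -0.636) = (0.636, 1.164) m/s.
Bearing = atan2(0.64, 1.16) = 28.68° clockwise from north.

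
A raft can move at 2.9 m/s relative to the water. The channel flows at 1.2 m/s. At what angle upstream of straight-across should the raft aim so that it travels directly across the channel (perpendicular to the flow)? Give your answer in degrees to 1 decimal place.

24.4°

To cancel the current, the upstream component of the raft's velocity must equal the flow: 2.9 sin θ = 1.2.
sin θ = 1.2 / 2.9 = 0.4138.
θ = arcsin(0.4138) = 24.443°.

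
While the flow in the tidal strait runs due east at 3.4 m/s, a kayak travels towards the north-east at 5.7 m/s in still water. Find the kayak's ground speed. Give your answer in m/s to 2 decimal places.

8.45 m/s

Taking east as x and north as y: velocity relative to the water = (4.031, 4.031) m/s; the water relative to ground = (3.400, 0.000) m/s.
Velocity relative to ground = (4.031, 4.031) + (3.400, 0.000) = (7.431, 4.031) m/s.
Speed = |(7.431, 4.031)| = 8.453 m/s.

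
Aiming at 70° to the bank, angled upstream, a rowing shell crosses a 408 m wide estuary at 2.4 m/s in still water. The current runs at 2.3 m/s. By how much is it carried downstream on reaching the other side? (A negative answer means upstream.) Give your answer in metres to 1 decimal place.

Perpendicular speed = 2.255 m/s; crossing time = 408 / 2.255 = 180.910 s.
Net downstream speed = 1.479 m/s.
Drift = 1.479 × 180.910 = 267.594 m (downstream).

267.6 m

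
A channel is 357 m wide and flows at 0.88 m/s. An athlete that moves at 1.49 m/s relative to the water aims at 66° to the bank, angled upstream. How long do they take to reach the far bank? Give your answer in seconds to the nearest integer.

262 s

The component of the athlete's velocity perpendicular to the bank is 1.49 × sin 66° = 1.361 m/s.
The current is parallel to the bank, so it does not affect the crossing time.
Time = 357 / 1.361 = 262.272 s.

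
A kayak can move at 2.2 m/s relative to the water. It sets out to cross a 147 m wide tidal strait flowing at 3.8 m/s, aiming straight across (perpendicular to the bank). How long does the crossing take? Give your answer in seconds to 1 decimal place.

The component of the kayak's velocity perpendicular to the bank is 2.2 m/s.
The flow acts along the bank and has no component across it.
Time = 147 / 2.200 = 66.818 s.

66.8 s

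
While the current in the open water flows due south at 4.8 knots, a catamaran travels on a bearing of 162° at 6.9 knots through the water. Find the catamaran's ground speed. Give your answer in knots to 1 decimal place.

11.6 knots

Taking east as x and north as y: velocity relative to the water = (2.132, -6.562) knots; the water relative to ground = (0.000, -4.800) knots.
Velocity relative to ground = (2.132, -6.562) + (0.000, -4.800) = (2.132, -11.362) knots.
Speed = |(2.132, -11.362)| = 11.561 knots.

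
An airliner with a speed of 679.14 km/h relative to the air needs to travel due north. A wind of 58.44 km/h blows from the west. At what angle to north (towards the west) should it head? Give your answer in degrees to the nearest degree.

5°

The wind pushes perpendicular to the desired track; the heading must have a component into the wind equal to 58.44 km/h: 679.14 sin θ = 58.44.
sin θ = 0.0861, so θ = 4.936°.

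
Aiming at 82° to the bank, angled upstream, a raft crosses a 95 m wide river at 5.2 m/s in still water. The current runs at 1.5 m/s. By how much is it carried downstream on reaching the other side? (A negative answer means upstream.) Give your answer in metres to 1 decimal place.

Perpendicular speed = 5.149 m/s; crossing time = 95 / 5.149 = 18.449 s.
Net downstream speed = 0.776 m/s.
Drift = 0.776 × 18.449 = 14.322 m (downstream).

14.3 m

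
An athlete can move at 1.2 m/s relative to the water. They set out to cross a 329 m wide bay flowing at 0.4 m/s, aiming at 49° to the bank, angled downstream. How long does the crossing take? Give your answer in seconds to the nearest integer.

363 s

The component of the athlete's velocity perpendicular to the bank is 1.2 × sin 49° = 0.906 m/s.
The current is parallel to the bank, so it does not affect the crossing time.
Time = 329 / 0.906 = 363.274 s.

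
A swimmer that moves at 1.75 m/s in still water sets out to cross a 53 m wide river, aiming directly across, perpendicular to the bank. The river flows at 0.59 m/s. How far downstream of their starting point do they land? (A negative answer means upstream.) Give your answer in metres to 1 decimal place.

Perpendicular speed = 1.750 m/s; crossing time = 53 / 1.750 = 30.286 s.
Net downstream speed = 0.590 m/s.
Drift = 0.590 × 30.286 = 17.869 m (downstream).

17.9 m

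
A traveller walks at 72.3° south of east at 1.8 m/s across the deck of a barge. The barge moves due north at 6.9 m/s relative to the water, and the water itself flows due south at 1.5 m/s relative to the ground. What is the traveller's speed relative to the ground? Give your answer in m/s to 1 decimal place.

3.7 m/s

In east/north components (m/s): traveller relative to barge = (0.547, -1.715); barge relative to water = (0.000, 6.900); water relative to ground = (0.000, -1.500).
Sum = (0.547, 3.685) m/s.
Speed = |(0.547, 3.685)| = 3.726 m/s.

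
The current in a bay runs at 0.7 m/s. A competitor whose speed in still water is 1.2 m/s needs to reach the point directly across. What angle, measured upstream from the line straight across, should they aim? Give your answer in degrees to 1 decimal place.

To cancel the current, the upstream component of the competitor's velocity must equal the flow: 1.2 sin θ = 0.7.
sin θ = 0.7 / 1.2 = 0.5833.
θ = arcsin(0.5833) = 35.685°.

35.7°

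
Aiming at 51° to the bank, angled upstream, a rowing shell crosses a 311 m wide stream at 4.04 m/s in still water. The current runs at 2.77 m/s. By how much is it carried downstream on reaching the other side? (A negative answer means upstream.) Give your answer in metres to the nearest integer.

Perpendicular speed = 3.140 m/s; crossing time = 311 / 3.140 = 99.055 s.
Net downstream speed = 0.228 m/s.
Drift = 0.228 × 99.055 = 22.540 m (downstream).

23 m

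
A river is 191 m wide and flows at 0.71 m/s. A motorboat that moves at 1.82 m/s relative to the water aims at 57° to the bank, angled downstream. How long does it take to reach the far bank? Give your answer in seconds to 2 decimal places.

125.13 s

The component of the motorboat's velocity perpendicular to the bank is 1.82 × sin 57° = 1.526 m/s.
The flow acts along the bank and has no component across it.
Time = 191 / 1.526 = 125.133 s.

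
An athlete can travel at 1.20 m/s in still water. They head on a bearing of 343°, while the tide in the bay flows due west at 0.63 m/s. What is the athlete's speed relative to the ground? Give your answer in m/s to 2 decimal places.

1.51 m/s

Taking east as x and north as y: velocity relative to the water = (-0.351, 1.148) m/s; the water relative to ground = (-0.630, 0.000) m/s.
Velocity relative to ground = (-0.351, 1.148) + (-0.630, 0.000) = (-0.981, 1.148) m/s.
Speed = |(-0.981, 1.148)| = 1.510 m/s.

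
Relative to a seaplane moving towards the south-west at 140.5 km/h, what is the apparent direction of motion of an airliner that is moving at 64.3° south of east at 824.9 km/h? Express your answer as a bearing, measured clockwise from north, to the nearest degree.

145°

Taking east as x and north as y: airliner velocity = (357.725, -743.298) km/h; seaplane velocity = (-99.349, -99.349) km/h.
Velocity of airliner relative to seaplane = (357.725, -743.298) − (-99.349, -99.349) = (457.074, -643.950) km/h.
Bearing = atan2(457.07, -643.95) = 144.63° clockwise from north.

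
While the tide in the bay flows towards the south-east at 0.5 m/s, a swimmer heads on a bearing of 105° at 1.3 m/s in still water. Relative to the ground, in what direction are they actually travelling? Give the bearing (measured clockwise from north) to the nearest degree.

113°

Taking east as x and north as y: velocity relative to the water = (1.256, -0.336) m/s; the water relative to ground = (0.354, -0.354) m/s.
Velocity relative to ground = (1.256, -0.336) + (0.354, -0.354) = (1.609, -0.690) m/s.
Bearing = atan2(1.61, -0.69) = 113.21° clockwise from north.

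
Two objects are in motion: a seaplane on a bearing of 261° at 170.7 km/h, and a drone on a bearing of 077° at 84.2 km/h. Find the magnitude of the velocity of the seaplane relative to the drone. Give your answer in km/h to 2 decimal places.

254.76 km/h

Taking east as x and north as y: seaplane velocity = (-168.598, -26.703) km/h; drone velocity = (82.042, 18.941) km/h.
Velocity of seaplane relative to drone = (-168.598, -26.703) − (82.042, 18.941) = (-250.640, -45.644) km/h.
Magnitude = |(-250.640, -45.644)| = 254.763 km/h.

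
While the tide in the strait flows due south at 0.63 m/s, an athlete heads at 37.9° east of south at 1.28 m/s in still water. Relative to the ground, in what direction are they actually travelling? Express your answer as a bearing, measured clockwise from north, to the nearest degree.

154°

Taking east as x and north as y: velocity relative to the water = (0.786, -1.010) m/s; the water relative to ground = (0.000, -0.630) m/s.
Velocity relative to ground = (0.786, -1.010) + (0.000, -0.630) = (0.786, -1.640) m/s.
Bearing = atan2(0.79, -1.64) = 154.39° clockwise from north.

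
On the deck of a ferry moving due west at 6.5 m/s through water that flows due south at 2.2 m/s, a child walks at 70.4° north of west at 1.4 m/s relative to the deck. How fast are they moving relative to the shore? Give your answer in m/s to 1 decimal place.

In east/north components (m/s): child relative to ferry = (-0.470, 1.319); ferry relative to water = (-6.500, 0.000); water relative to ground = (0.000, -2.200).
Sum = (-6.970, -0.881) m/s.
Speed = |(-6.970, -0.881)| = 7.025 m/s.

7.0 m/s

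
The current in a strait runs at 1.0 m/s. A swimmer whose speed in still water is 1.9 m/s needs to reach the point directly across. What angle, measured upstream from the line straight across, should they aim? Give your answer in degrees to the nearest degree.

To cancel the current, the upstream component of the swimmer's velocity must equal the flow: 1.9 sin θ = 1.0.
sin θ = 1.0 / 1.9 = 0.5263.
θ = arcsin(0.5263) = 31.757°.

32°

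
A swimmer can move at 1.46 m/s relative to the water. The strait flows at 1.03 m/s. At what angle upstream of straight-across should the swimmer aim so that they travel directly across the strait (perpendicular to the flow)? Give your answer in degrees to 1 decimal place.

44.9°

To cancel the current, the upstream component of the swimmer's velocity must equal the flow: 1.46 sin θ = 1.03.
sin θ = 1.03 / 1.46 = 0.7055.
θ = arcsin(0.7055) = 44.868°.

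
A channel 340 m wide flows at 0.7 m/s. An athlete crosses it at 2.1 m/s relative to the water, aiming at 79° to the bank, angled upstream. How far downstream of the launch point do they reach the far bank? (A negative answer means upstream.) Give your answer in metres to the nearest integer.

49 m

Perpendicular speed = 2.061 m/s; crossing time = 340 / 2.061 = 164.935 s.
Net downstream speed = 0.299 m/s.
Drift = 0.299 × 164.935 = 49.365 m (downstream).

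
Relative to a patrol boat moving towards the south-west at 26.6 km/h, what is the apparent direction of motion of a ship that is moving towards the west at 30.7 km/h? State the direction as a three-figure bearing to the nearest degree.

Taking east as x and north as y: ship velocity = (-30.700, 0.000) km/h; patrol boat velocity = (-18.809, -18.809) km/h.
Velocity of ship relative to patrol boat = (-30.700, 0.000) − (-18.809, -18.809) = (-11.891, 18.809) km/h.
Bearing = atan2(-11.89, 18.81) = 327.70° clockwise from north.

328°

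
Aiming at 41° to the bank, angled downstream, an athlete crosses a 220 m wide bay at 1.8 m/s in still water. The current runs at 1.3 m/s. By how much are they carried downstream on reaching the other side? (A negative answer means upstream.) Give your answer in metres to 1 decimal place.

Perpendicular speed = 1.181 m/s; crossing time = 220 / 1.181 = 186.298 s.
Net downstream speed = 2.658 m/s.
Drift = 2.658 × 186.298 = 495.268 m (downstream).

495.3 m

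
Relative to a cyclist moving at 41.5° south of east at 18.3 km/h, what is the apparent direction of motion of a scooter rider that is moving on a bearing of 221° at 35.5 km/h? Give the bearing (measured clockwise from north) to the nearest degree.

Taking east as x and north as y: scooter rider velocity = (-23.290, -26.792) km/h; cyclist velocity = (13.706, -12.126) km/h.
Velocity of scooter rider relative to cyclist = (-23.290, -26.792) − (13.706, -12.126) = (-36.996, -14.666) km/h.
Bearing = atan2(-37.00, -14.67) = 248.38° clockwise from north.

248°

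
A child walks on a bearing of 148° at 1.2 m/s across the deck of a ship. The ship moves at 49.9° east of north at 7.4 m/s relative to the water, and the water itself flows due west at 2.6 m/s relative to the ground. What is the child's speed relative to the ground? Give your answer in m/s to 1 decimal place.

In east/north components (m/s): child relative to ship = (0.636, -1.018); ship relative to water = (5.660, 4.767); water relative to ground = (-2.600, 0.000).
Sum = (3.696, 3.749) m/s.
Speed = |(3.696, 3.749)| = 5.265 m/s.

5.3 m/s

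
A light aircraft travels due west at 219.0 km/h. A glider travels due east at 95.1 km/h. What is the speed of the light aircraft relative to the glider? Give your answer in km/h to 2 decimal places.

314.10 km/h

Taking east as x and north as y: light aircraft velocity = (-219.000, 0.000) km/h; glider velocity = (95.100, 0.000) km/h.
Velocity of light aircraft relative to glider = (-219.000, 0.000) − (95.100, 0.000) = (-314.100, 0.000) km/h.
Magnitude = |(-314.100, 0.000)| = 314.100 km/h.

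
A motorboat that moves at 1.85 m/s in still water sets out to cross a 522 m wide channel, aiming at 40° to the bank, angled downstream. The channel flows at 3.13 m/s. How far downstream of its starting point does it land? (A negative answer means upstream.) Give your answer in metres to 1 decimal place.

1996.1 m

Perpendicular speed = 1.189 m/s; crossing time = 522 / 1.189 = 438.966 s.
Net downstream speed = 4.547 m/s.
Drift = 4.547 × 438.966 = 1996.060 m (downstream).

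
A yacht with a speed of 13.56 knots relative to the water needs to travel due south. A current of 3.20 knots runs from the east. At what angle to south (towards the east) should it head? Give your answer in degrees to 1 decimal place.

13.6°

The current pushes perpendicular to the desired track; the heading must have a component into the current equal to 3.20 knots: 13.56 sin θ = 3.20.
sin θ = 0.2360, so θ = 13.650°.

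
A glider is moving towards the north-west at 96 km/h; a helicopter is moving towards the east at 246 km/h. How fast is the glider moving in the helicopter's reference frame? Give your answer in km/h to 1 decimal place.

Taking east as x and north as y: glider velocity = (-67.882, 67.882) km/h; helicopter velocity = (246.000, 0.000) km/h.
Velocity of glider relative to helicopter = (-67.882, 67.882) − (246.000, 0.000) = (-313.882, 67.882) km/h.
Magnitude = |(-313.882, 67.882)| = 321.139 km/h.

321.1 km/h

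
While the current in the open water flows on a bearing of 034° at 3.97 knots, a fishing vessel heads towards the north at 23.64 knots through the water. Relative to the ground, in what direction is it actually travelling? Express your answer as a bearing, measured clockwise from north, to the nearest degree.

005°

Taking east as x and north as y: velocity relative to the water = (0.000, 23.640) knots; the water relative to ground = (2.220, 3.291) knots.
Velocity relative to ground = (0.000, 23.640) + (2.220, 3.291) = (2.220, 26.931) knots.
Bearing = atan2(2.22, 26.93) = 4.71° clockwise from north.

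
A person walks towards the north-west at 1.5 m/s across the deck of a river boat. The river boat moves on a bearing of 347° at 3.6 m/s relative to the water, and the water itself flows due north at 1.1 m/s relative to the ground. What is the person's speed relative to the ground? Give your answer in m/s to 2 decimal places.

5.97 m/s

In east/north components (m/s): person relative to river boat = (-1.061, 1.061); river boat relative to water = (-0.810, 3.508); water relative to ground = (0.000, 1.100).
Sum = (-1.870, 5.668) m/s.
Speed = |(-1.870, 5.668)| = 5.969 m/s.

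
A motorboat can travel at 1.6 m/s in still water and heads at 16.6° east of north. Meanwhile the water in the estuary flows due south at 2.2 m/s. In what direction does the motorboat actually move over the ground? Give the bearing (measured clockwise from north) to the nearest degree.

Taking east as x and north as y: velocity relative to the water = (0.457, 1.533) m/s; the water relative to ground = (0.000, -2.200) m/s.
Velocity relative to ground = (0.457, 1.533) + (0.000, -2.200) = (0.457, -0.667) m/s.
Bearing = atan2(0.46, -0.67) = 145.56° clockwise from north.

146°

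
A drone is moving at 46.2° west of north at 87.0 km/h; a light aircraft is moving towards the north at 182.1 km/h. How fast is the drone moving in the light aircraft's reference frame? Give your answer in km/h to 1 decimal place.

Taking east as x and north as y: drone velocity = (-62.793, 60.216) km/h; light aircraft velocity = (0.000, 182.100) km/h.
Velocity of drone relative to light aircraft = (-62.793, 60.216) − (0.000, 182.100) = (-62.793, -121.884) km/h.
Magnitude = |(-62.793, -121.884)| = 137.108 km/h.

137.1 km/h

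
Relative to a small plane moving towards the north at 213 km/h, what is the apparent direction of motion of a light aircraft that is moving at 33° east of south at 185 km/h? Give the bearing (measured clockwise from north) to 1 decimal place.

164.7°

Taking east as x and north as y: light aircraft velocity = (100.758, -155.154) km/h; small plane velocity = (0.000, 213.000) km/h.
Velocity of light aircraft relative to small plane = (100.758, -155.154) − (0.000, 213.000) = (100.758, -368.154) km/h.
Bearing = atan2(100.76, -368.15) = 164.69° clockwise from north.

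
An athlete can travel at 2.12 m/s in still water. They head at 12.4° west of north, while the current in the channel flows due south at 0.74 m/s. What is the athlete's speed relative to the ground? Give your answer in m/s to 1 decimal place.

Taking east as x and north as y: velocity relative to the water = (-0.455, 2.071) m/s; the water relative to ground = (0.000, -0.740) m/s.
Velocity relative to ground = (-0.455, 2.071) + (0.000, -0.740) = (-0.455, 1.331) m/s.
Speed = |(-0.455, 1.331)| = 1.406 m/s.

1.4 m/s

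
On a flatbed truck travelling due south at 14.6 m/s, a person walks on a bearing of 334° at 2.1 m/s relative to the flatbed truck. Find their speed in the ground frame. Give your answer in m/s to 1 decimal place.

12.7 m/s

Taking east as x and north as y: flatbed truck velocity = (0.000, -14.600) m/s; person velocity relative to flatbed truck = (-0.921, 1.887) m/s.
Velocity relative to ground = (0.000, -14.600) + (-0.921, 1.887) = (-0.921, -12.713) m/s.
Speed = |(-0.921, -12.713)| = 12.746 m/s.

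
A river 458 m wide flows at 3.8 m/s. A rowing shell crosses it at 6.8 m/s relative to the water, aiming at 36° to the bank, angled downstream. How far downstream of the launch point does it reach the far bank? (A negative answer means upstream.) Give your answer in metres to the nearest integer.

Perpendicular speed = 3.997 m/s; crossing time = 458 / 3.997 = 114.588 s.
Net downstream speed = 9.301 m/s.
Drift = 9.301 × 114.588 = 1065.816 m (downstream).

1066 m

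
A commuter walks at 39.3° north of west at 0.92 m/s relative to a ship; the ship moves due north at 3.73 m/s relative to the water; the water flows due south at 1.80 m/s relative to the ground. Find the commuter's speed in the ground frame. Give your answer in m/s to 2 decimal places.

2.61 m/s

In east/north components (m/s): commuter relative to ship = (-0.712, 0.583); ship relative to water = (0.000, 3.730); water relative to ground = (0.000, -1.800).
Sum = (-0.712, 2.513) m/s.
Speed = |(-0.712, 2.513)| = 2.612 m/s.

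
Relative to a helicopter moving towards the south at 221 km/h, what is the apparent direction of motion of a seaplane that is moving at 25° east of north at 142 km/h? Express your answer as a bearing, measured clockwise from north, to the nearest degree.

010°

Taking east as x and north as y: seaplane velocity = (60.012, 128.696) km/h; helicopter velocity = (0.000, -221.000) km/h.
Velocity of seaplane relative to helicopter = (60.012, 128.696) − (0.000, -221.000) = (60.012, 349.696) km/h.
Bearing = atan2(60.01, 349.70) = 9.74° clockwise from north.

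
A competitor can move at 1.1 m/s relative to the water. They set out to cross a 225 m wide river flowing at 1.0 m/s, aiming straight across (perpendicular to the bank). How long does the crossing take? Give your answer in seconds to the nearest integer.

The component of the competitor's velocity perpendicular to the bank is 1.1 m/s.
The current is parallel to the bank, so it does not affect the crossing time.
Time = 225 / 1.100 = 204.545 s.

205 s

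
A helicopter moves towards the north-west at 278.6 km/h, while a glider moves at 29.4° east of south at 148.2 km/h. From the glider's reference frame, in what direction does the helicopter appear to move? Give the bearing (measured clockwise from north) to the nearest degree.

320°

Taking east as x and north as y: helicopter velocity = (-197.000, 197.000) km/h; glider velocity = (72.752, -129.114) km/h.
Velocity of helicopter relative to glider = (-197.000, 197.000) − (72.752, -129.114) = (-269.752, 326.114) km/h.
Bearing = atan2(-269.75, 326.11) = 320.40° clockwise from north.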